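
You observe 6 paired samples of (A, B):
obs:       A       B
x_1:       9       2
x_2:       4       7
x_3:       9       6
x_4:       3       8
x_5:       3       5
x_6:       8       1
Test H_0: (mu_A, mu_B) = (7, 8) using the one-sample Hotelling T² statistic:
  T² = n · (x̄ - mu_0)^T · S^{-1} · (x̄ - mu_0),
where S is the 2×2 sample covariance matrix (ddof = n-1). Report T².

Step 1 — sample mean vector:
  mean(A) = (9 + 4 + 9 + 3 + 3 + 8) / 6 = 36/6 = 6
  mean(B) = (2 + 7 + 6 + 8 + 5 + 1) / 6 = 29/6 = 4.8333
  x̄ = (6, 4.8333),  deviation x̄ - mu_0 = (6, 4.8333) - (7, 8) = (-1, -3.1667).

Step 2 — sample covariance matrix, S[i,j] = (1/(n-1)) · Σ_k (x_{k,i} - mean_i) · (x_{k,j} - mean_j), divisor n-1 = 5:
  S[A,A] = ((3)·(3) + (-2)·(-2) + (3)·(3) + (-3)·(-3) + (-3)·(-3) + (2)·(2)) / 5 = 44/5 = 8.8
  S[A,B] = ((3)·(-2.8333) + (-2)·(2.1667) + (3)·(1.1667) + (-3)·(3.1667) + (-3)·(0.1667) + (2)·(-3.8333)) / 5 = -27/5 = -5.4
  S[B,B] = ((-2.8333)·(-2.8333) + (2.1667)·(2.1667) + (1.1667)·(1.1667) + (3.1667)·(3.1667) + (0.1667)·(0.1667) + (-3.8333)·(-3.8333)) / 5 = 38.8333/5 = 7.7667
  S = [[8.8, -5.4],
 [-5.4, 7.7667]].

Step 3 — invert S. det(S) = 8.8·7.7667 - (-5.4)² = 39.1867.
  S^{-1} = (1/det) · [[d, -b], [-b, a]] = [[0.1982, 0.1378],
 [0.1378, 0.2246]].

Step 4 — quadratic form (x̄ - mu_0)^T · S^{-1} · (x̄ - mu_0):
  S^{-1} · (x̄ - mu_0) = (-0.6346, -0.8489),
  (x̄ - mu_0)^T · [...] = (-1)·(-0.6346) + (-3.1667)·(-0.8489) = 3.3228.

Step 5 — scale by n: T² = 6 · 3.3228 = 19.9371.

T² ≈ 19.9371


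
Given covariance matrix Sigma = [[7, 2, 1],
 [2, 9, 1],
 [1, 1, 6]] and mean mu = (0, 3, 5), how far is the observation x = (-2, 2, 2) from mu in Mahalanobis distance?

Step 1 — centre the observation: (x - mu) = (-2, -1, -3).

Step 2 — invert Sigma (cofactor / det for 3×3, or solve directly):
  Sigma^{-1} = [[0.155, -0.0322, -0.0205],
 [-0.0322, 0.1199, -0.0146],
 [-0.0205, -0.0146, 0.1725]].

Step 3 — form the quadratic (x - mu)^T · Sigma^{-1} · (x - mu):
  Sigma^{-1} · (x - mu) = (-0.2164, -0.0117, -0.462).
  (x - mu)^T · [Sigma^{-1} · (x - mu)] = (-2)·(-0.2164) + (-1)·(-0.0117) + (-3)·(-0.462) = 1.8304.

Step 4 — take square root: d = √(1.8304) ≈ 1.3529.

d(x, mu) = √(1.8304) ≈ 1.3529


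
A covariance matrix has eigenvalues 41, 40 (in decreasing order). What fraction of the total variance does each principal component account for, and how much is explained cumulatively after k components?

Step 1 — total variance = trace(Sigma) = Σ λ_i = 41 + 40 = 81.

Step 2 — fraction explained by component i = λ_i / Σ λ:
  PC1: 41/81 = 0.5062
  PC2: 40/81 = 0.4938

Step 3 — cumulative fraction after k components = (λ_1 + ... + λ_k) / Σ λ:
  k = 1: 41/81 = 0.5062
  k = 2: (41 + 40)/81 = 81/81 = 1

Summary (fraction, with percent):

explained: PC1 0.5062 (50.62%), PC2 0.4938 (49.38%);  cumulative: 0.5062, 1


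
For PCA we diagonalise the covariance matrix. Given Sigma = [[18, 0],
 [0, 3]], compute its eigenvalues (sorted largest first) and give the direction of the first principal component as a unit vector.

Step 1 — characteristic polynomial of 2×2 Sigma:
  det(Sigma - λI) = λ² - trace · λ + det = 0.
  trace = 18 + 3 = 21, det = 18·3 - (0)² = 54.
Step 2 — discriminant:
  Δ = trace² - 4·det = 441 - 216 = 225.
Step 3 — eigenvalues:
  λ = (trace ± √Δ)/2 = (21 ± 15)/2,
  λ_1 = 18,  λ_2 = 3.

Step 4 — unit eigenvector for λ_1: Sigma is diagonal, so its eigenvectors are the coordinate axes. λ_1 = 18 is the diagonal entry on the first coordinate axis, hence
  v_1 = (1, 0) (||v_1|| = 1).

λ_1 = 18,  λ_2 = 3;  v_1 ≈ (1, 0)


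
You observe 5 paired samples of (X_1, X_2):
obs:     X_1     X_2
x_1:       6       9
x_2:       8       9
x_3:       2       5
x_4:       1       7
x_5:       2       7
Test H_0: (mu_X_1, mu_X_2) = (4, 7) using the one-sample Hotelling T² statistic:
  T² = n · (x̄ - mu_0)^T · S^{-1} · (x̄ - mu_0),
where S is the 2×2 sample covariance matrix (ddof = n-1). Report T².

Step 1 — sample mean vector:
  mean(X_1) = (6 + 8 + 2 + 1 + 2) / 5 = 19/5 = 3.8
  mean(X_2) = (9 + 9 + 5 + 7 + 7) / 5 = 37/5 = 7.4
  x̄ = (3.8, 7.4),  deviation x̄ - mu_0 = (3.8, 7.4) - (4, 7) = (-0.2, 0.4).

Step 2 — sample covariance matrix, S[i,j] = (1/(n-1)) · Σ_k (x_{k,i} - mean_i) · (x_{k,j} - mean_j), divisor n-1 = 4:
  S[X_1,X_1] = ((2.2)·(2.2) + (4.2)·(4.2) + (-1.8)·(-1.8) + (-2.8)·(-2.8) + (-1.8)·(-1.8)) / 4 = 36.8/4 = 9.2
  S[X_1,X_2] = ((2.2)·(1.6) + (4.2)·(1.6) + (-1.8)·(-2.4) + (-2.8)·(-0.4) + (-1.8)·(-0.4)) / 4 = 16.4/4 = 4.1
  S[X_2,X_2] = ((1.6)·(1.6) + (1.6)·(1.6) + (-2.4)·(-2.4) + (-0.4)·(-0.4) + (-0.4)·(-0.4)) / 4 = 11.2/4 = 2.8
  S = [[9.2, 4.1],
 [4.1, 2.8]].

Step 3 — invert S. det(S) = 9.2·2.8 - (4.1)² = 8.95.
  S^{-1} = (1/det) · [[d, -b], [-b, a]] = [[0.3128, -0.4581],
 [-0.4581, 1.0279]].

Step 4 — quadratic form (x̄ - mu_0)^T · S^{-1} · (x̄ - mu_0):
  S^{-1} · (x̄ - mu_0) = (-0.2458, 0.5028),
  (x̄ - mu_0)^T · [...] = (-0.2)·(-0.2458) + (0.4)·(0.5028) = 0.2503.

Step 5 — scale by n: T² = 5 · 0.2503 = 1.2514.

T² ≈ 1.2514


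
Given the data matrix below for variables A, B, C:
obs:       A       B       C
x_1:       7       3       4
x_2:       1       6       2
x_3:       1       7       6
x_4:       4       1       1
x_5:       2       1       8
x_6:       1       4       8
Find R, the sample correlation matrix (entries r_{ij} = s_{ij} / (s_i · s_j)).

Step 1 — column means:
  mean(A) = (7 + 1 + 1 + 4 + 2 + 1) / 6 = 16/6 = 2.6667
  mean(B) = (3 + 6 + 7 + 1 + 1 + 4) / 6 = 22/6 = 3.6667
  mean(C) = (4 + 2 + 6 + 1 + 8 + 8) / 6 = 29/6 = 4.8333

Step 2 — sample variances and covariances s[i,j] = (1/(n-1)) · Σ_k (x_{k,i} - mean_i) · (x_{k,j} - mean_j), with n-1 = 5:
  s[A,A] = ((4.3333)·(4.3333) + (-1.6667)·(-1.6667) + (-1.6667)·(-1.6667) + (1.3333)·(1.3333) + (-0.6667)·(-0.6667) + (-1.6667)·(-1.6667)) / 5 = 29.3333/5 = 5.8667
  s[A,B] = ((4.3333)·(-0.6667) + (-1.6667)·(2.3333) + (-1.6667)·(3.3333) + (1.3333)·(-2.6667) + (-0.6667)·(-2.6667) + (-1.6667)·(0.3333)) / 5 = -14.6667/5 = -2.9333
  s[A,C] = ((4.3333)·(-0.8333) + (-1.6667)·(-2.8333) + (-1.6667)·(1.1667) + (1.3333)·(-3.8333) + (-0.6667)·(3.1667) + (-1.6667)·(3.1667)) / 5 = -13.3333/5 = -2.6667
  s[B,B] = ((-0.6667)·(-0.6667) + (2.3333)·(2.3333) + (3.3333)·(3.3333) + (-2.6667)·(-2.6667) + (-2.6667)·(-2.6667) + (0.3333)·(0.3333)) / 5 = 31.3333/5 = 6.2667
  s[B,C] = ((-0.6667)·(-0.8333) + (2.3333)·(-2.8333) + (3.3333)·(1.1667) + (-2.6667)·(-3.8333) + (-2.6667)·(3.1667) + (0.3333)·(3.1667)) / 5 = 0.6667/5 = 0.1333
  s[C,C] = ((-0.8333)·(-0.8333) + (-2.8333)·(-2.8333) + (1.1667)·(1.1667) + (-3.8333)·(-3.8333) + (3.1667)·(3.1667) + (3.1667)·(3.1667)) / 5 = 44.8333/5 = 8.9667
  Sample standard deviations s_i = √(s[i,i]):
  s(A) = √(5.8667) = 2.4221
  s(B) = √(6.2667) = 2.5033
  s(C) = √(8.9667) = 2.9944

Step 3 — r_{ij} = s_{ij} / (s_i · s_j):
  r[A,A] = 1 (diagonal).
  r[A,B] = -2.9333 / (2.4221 · 2.5033) = -2.9333 / 6.0634 = -0.4838
  r[A,C] = -2.6667 / (2.4221 · 2.9944) = -2.6667 / 7.2529 = -0.3677
  r[B,B] = 1 (diagonal).
  r[B,C] = 0.1333 / (2.5033 · 2.9944) = 0.1333 / 7.4961 = 0.0178
  r[C,C] = 1 (diagonal).

R is symmetric with unit diagonal. Assembling:

R = [[1, -0.4838, -0.3677],
 [-0.4838, 1, 0.0178],
 [-0.3677, 0.0178, 1]]


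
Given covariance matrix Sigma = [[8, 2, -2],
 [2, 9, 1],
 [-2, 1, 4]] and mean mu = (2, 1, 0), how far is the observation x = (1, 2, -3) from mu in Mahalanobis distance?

Step 1 — centre the observation: (x - mu) = (-1, 1, -3).

Step 2 — invert Sigma (cofactor / det for 3×3, or solve directly):
  Sigma^{-1} = [[0.1591, -0.0455, 0.0909],
 [-0.0455, 0.1273, -0.0545],
 [0.0909, -0.0545, 0.3091]].

Step 3 — form the quadratic (x - mu)^T · Sigma^{-1} · (x - mu):
  Sigma^{-1} · (x - mu) = (-0.4773, 0.3364, -1.0727).
  (x - mu)^T · [Sigma^{-1} · (x - mu)] = (-1)·(-0.4773) + (1)·(0.3364) + (-3)·(-1.0727) = 4.0318.

Step 4 — take square root: d = √(4.0318) ≈ 2.0079.

d(x, mu) = √(4.0318) ≈ 2.0079


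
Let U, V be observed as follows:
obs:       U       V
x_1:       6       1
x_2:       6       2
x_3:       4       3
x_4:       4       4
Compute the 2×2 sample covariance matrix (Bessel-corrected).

Step 1 — column means:
  mean(U) = (6 + 6 + 4 + 4) / 4 = 20/4 = 5
  mean(V) = (1 + 2 + 3 + 4) / 4 = 10/4 = 2.5

Step 2 — sample covariance S[i,j] = (1/(n-1)) · Σ_k (x_{k,i} - mean_i) · (x_{k,j} - mean_j), with n-1 = 3.
  S[U,U] = ((1)·(1) + (1)·(1) + (-1)·(-1) + (-1)·(-1)) / 3 = 4/3 = 1.3333
  S[U,V] = ((1)·(-1.5) + (1)·(-0.5) + (-1)·(0.5) + (-1)·(1.5)) / 3 = -4/3 = -1.3333
  S[V,V] = ((-1.5)·(-1.5) + (-0.5)·(-0.5) + (0.5)·(0.5) + (1.5)·(1.5)) / 3 = 5/3 = 1.6667

S is symmetric (S[j,i] = S[i,j]). Assembling:

S = [[1.3333, -1.3333],
 [-1.3333, 1.6667]]


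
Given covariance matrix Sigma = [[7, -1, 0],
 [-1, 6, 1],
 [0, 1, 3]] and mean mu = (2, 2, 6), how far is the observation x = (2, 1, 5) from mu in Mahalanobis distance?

Step 1 — centre the observation: (x - mu) = (0, -1, -1).

Step 2 — invert Sigma (cofactor / det for 3×3, or solve directly):
  Sigma^{-1} = [[0.1466, 0.0259, -0.0086],
 [0.0259, 0.181, -0.0603],
 [-0.0086, -0.0603, 0.3534]].

Step 3 — form the quadratic (x - mu)^T · Sigma^{-1} · (x - mu):
  Sigma^{-1} · (x - mu) = (-0.0172, -0.1207, -0.2931).
  (x - mu)^T · [Sigma^{-1} · (x - mu)] = (0)·(-0.0172) + (-1)·(-0.1207) + (-1)·(-0.2931) = 0.4138.

Step 4 — take square root: d = √(0.4138) ≈ 0.6433.

d(x, mu) = √(0.4138) ≈ 0.6433


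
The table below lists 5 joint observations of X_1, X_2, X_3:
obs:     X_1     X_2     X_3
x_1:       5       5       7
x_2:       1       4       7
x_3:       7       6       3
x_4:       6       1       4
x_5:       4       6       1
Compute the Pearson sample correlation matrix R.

Step 1 — column means:
  mean(X_1) = (5 + 1 + 7 + 6 + 4) / 5 = 23/5 = 4.6
  mean(X_2) = (5 + 4 + 6 + 1 + 6) / 5 = 22/5 = 4.4
  mean(X_3) = (7 + 7 + 3 + 4 + 1) / 5 = 22/5 = 4.4

Step 2 — sample variances and covariances s[i,j] = (1/(n-1)) · Σ_k (x_{k,i} - mean_i) · (x_{k,j} - mean_j), with n-1 = 4:
  s[X_1,X_1] = ((0.4)·(0.4) + (-3.6)·(-3.6) + (2.4)·(2.4) + (1.4)·(1.4) + (-0.6)·(-0.6)) / 4 = 21.2/4 = 5.3
  s[X_1,X_2] = ((0.4)·(0.6) + (-3.6)·(-0.4) + (2.4)·(1.6) + (1.4)·(-3.4) + (-0.6)·(1.6)) / 4 = -0.2/4 = -0.05
  s[X_1,X_3] = ((0.4)·(2.6) + (-3.6)·(2.6) + (2.4)·(-1.4) + (1.4)·(-0.4) + (-0.6)·(-3.4)) / 4 = -10.2/4 = -2.55
  s[X_2,X_2] = ((0.6)·(0.6) + (-0.4)·(-0.4) + (1.6)·(1.6) + (-3.4)·(-3.4) + (1.6)·(1.6)) / 4 = 17.2/4 = 4.3
  s[X_2,X_3] = ((0.6)·(2.6) + (-0.4)·(2.6) + (1.6)·(-1.4) + (-3.4)·(-0.4) + (1.6)·(-3.4)) / 4 = -5.8/4 = -1.45
  s[X_3,X_3] = ((2.6)·(2.6) + (2.6)·(2.6) + (-1.4)·(-1.4) + (-0.4)·(-0.4) + (-3.4)·(-3.4)) / 4 = 27.2/4 = 6.8
  Sample standard deviations s_i = √(s[i,i]):
  s(X_1) = √(5.3) = 2.3022
  s(X_2) = √(4.3) = 2.0736
  s(X_3) = √(6.8) = 2.6077

Step 3 — r_{ij} = s_{ij} / (s_i · s_j):
  r[X_1,X_1] = 1 (diagonal).
  r[X_1,X_2] = -0.05 / (2.3022 · 2.0736) = -0.05 / 4.7739 = -0.0105
  r[X_1,X_3] = -2.55 / (2.3022 · 2.6077) = -2.55 / 6.0033 = -0.4248
  r[X_2,X_2] = 1 (diagonal).
  r[X_2,X_3] = -1.45 / (2.0736 · 2.6077) = -1.45 / 5.4074 = -0.2682
  r[X_3,X_3] = 1 (diagonal).

R is symmetric with unit diagonal. Assembling:

R = [[1, -0.0105, -0.4248],
 [-0.0105, 1, -0.2682],
 [-0.4248, -0.2682, 1]]


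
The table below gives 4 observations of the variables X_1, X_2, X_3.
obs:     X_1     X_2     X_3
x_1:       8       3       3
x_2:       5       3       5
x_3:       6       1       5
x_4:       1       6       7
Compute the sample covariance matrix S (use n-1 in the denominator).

Step 1 — column means:
  mean(X_1) = (8 + 5 + 6 + 1) / 4 = 20/4 = 5
  mean(X_2) = (3 + 3 + 1 + 6) / 4 = 13/4 = 3.25
  mean(X_3) = (3 + 5 + 5 + 7) / 4 = 20/4 = 5

Step 2 — sample covariance S[i,j] = (1/(n-1)) · Σ_k (x_{k,i} - mean_i) · (x_{k,j} - mean_j), with n-1 = 3.
  S[X_1,X_1] = ((3)·(3) + (0)·(0) + (1)·(1) + (-4)·(-4)) / 3 = 26/3 = 8.6667
  S[X_1,X_2] = ((3)·(-0.25) + (0)·(-0.25) + (1)·(-2.25) + (-4)·(2.75)) / 3 = -14/3 = -4.6667
  S[X_1,X_3] = ((3)·(-2) + (0)·(0) + (1)·(0) + (-4)·(2)) / 3 = -14/3 = -4.6667
  S[X_2,X_2] = ((-0.25)·(-0.25) + (-0.25)·(-0.25) + (-2.25)·(-2.25) + (2.75)·(2.75)) / 3 = 12.75/3 = 4.25
  S[X_2,X_3] = ((-0.25)·(-2) + (-0.25)·(0) + (-2.25)·(0) + (2.75)·(2)) / 3 = 6/3 = 2
  S[X_3,X_3] = ((-2)·(-2) + (0)·(0) + (0)·(0) + (2)·(2)) / 3 = 8/3 = 2.6667

S is symmetric (S[j,i] = S[i,j]). Assembling:

S = [[8.6667, -4.6667, -4.6667],
 [-4.6667, 4.25, 2],
 [-4.6667, 2, 2.6667]]


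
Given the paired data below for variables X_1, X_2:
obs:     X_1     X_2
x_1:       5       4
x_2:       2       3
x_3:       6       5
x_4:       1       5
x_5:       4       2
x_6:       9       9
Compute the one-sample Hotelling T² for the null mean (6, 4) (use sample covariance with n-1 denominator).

Step 1 — sample mean vector:
  mean(X_1) = (5 + 2 + 6 + 1 + 4 + 9) / 6 = 27/6 = 4.5
  mean(X_2) = (4 + 3 + 5 + 5 + 2 + 9) / 6 = 28/6 = 4.6667
  x̄ = (4.5, 4.6667),  deviation x̄ - mu_0 = (4.5, 4.6667) - (6, 4) = (-1.5, 0.6667).

Step 2 — sample covariance matrix, S[i,j] = (1/(n-1)) · Σ_k (x_{k,i} - mean_i) · (x_{k,j} - mean_j), divisor n-1 = 5:
  S[X_1,X_1] = ((0.5)·(0.5) + (-2.5)·(-2.5) + (1.5)·(1.5) + (-3.5)·(-3.5) + (-0.5)·(-0.5) + (4.5)·(4.5)) / 5 = 41.5/5 = 8.3
  S[X_1,X_2] = ((0.5)·(-0.6667) + (-2.5)·(-1.6667) + (1.5)·(0.3333) + (-3.5)·(0.3333) + (-0.5)·(-2.6667) + (4.5)·(4.3333)) / 5 = 24/5 = 4.8
  S[X_2,X_2] = ((-0.6667)·(-0.6667) + (-1.6667)·(-1.6667) + (0.3333)·(0.3333) + (0.3333)·(0.3333) + (-2.6667)·(-2.6667) + (4.3333)·(4.3333)) / 5 = 29.3333/5 = 5.8667
  S = [[8.3, 4.8],
 [4.8, 5.8667]].

Step 3 — invert S. det(S) = 8.3·5.8667 - (4.8)² = 25.6533.
  S^{-1} = (1/det) · [[d, -b], [-b, a]] = [[0.2287, -0.1871],
 [-0.1871, 0.3235]].

Step 4 — quadratic form (x̄ - mu_0)^T · S^{-1} · (x̄ - mu_0):
  S^{-1} · (x̄ - mu_0) = (-0.4678, 0.4964),
  (x̄ - mu_0)^T · [...] = (-1.5)·(-0.4678) + (0.6667)·(0.4964) = 1.0326.

Step 5 — scale by n: T² = 6 · 1.0326 = 6.1954.

T² ≈ 6.1954


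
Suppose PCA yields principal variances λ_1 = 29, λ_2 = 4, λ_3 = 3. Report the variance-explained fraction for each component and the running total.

Step 1 — total variance = trace(Sigma) = Σ λ_i = 29 + 4 + 3 = 36.

Step 2 — fraction explained by component i = λ_i / Σ λ:
  PC1: 29/36 = 0.8056
  PC2: 4/36 = 0.1111
  PC3: 3/36 = 0.0833

Step 3 — cumulative fraction after k components = (λ_1 + ... + λ_k) / Σ λ:
  k = 1: 29/36 = 0.8056
  k = 2: (29 + 4)/36 = 33/36 = 0.9167
  k = 3: (29 + 4 + 3)/36 = 36/36 = 1

Summary (fraction, with percent):

explained: PC1 0.8056 (80.56%), PC2 0.1111 (11.11%), PC3 0.0833 (8.33%);  cumulative: 0.8056, 0.9167, 1


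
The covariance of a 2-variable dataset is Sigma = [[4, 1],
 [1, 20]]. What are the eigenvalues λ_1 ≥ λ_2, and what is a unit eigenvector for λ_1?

Step 1 — characteristic polynomial of 2×2 Sigma:
  det(Sigma - λI) = λ² - trace · λ + det = 0.
  trace = 4 + 20 = 24, det = 4·20 - (1)² = 79.
Step 2 — discriminant:
  Δ = trace² - 4·det = 576 - 316 = 260.
Step 3 — eigenvalues:
  λ = (trace ± √Δ)/2 = (24 ± 16.1245)/2,
  λ_1 = 20.0623,  λ_2 = 3.9377.

Step 4 — unit eigenvector for λ_1: solve (Sigma - λ_1 I)v = 0. First row:
  (4 - 20.0623)·v_x + (1)·v_y = 0, i.e. (-16.0623)·v_x + (1)·v_y = 0,
  so v ∝ (b, λ_1 - a) = (1, 16.0623) = u.
  ||u|| = √((1)² + (16.0623)²) = √(258.9961) ≈ 16.0934,
  v_1 = u/||u|| ≈ (0.0621, 0.9981) (||v_1|| = 1).

λ_1 = 20.0623,  λ_2 = 3.9377;  v_1 ≈ (0.0621, 0.9981)


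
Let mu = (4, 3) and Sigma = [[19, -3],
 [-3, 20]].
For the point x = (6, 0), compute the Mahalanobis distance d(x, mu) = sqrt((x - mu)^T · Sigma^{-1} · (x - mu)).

Step 1 — centre the observation: (x - mu) = (2, -3).

Step 2 — invert Sigma. det(Sigma) = 19·20 - (-3)² = 371.
  Sigma^{-1} = (1/det) · [[d, -b], [-b, a]] = [[0.0539, 0.0081],
 [0.0081, 0.0512]].

Step 3 — form the quadratic (x - mu)^T · Sigma^{-1} · (x - mu):
  Sigma^{-1} · (x - mu) = (0.0836, -0.1375).
  (x - mu)^T · [Sigma^{-1} · (x - mu)] = (2)·(0.0836) + (-3)·(-0.1375) = 0.5795.

Step 4 — take square root: d = √(0.5795) ≈ 0.7613.

d(x, mu) = √(0.5795) ≈ 0.7613


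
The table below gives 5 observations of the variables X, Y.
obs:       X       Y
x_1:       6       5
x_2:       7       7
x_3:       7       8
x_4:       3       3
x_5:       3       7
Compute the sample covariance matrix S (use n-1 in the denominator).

Step 1 — column means:
  mean(X) = (6 + 7 + 7 + 3 + 3) / 5 = 26/5 = 5.2
  mean(Y) = (5 + 7 + 8 + 3 + 7) / 5 = 30/5 = 6

Step 2 — sample covariance S[i,j] = (1/(n-1)) · Σ_k (x_{k,i} - mean_i) · (x_{k,j} - mean_j), with n-1 = 4.
  S[X,X] = ((0.8)·(0.8) + (1.8)·(1.8) + (1.8)·(1.8) + (-2.2)·(-2.2) + (-2.2)·(-2.2)) / 4 = 16.8/4 = 4.2
  S[X,Y] = ((0.8)·(-1) + (1.8)·(1) + (1.8)·(2) + (-2.2)·(-3) + (-2.2)·(1)) / 4 = 9/4 = 2.25
  S[Y,Y] = ((-1)·(-1) + (1)·(1) + (2)·(2) + (-3)·(-3) + (1)·(1)) / 4 = 16/4 = 4

S is symmetric (S[j,i] = S[i,j]). Assembling:

S = [[4.2, 2.25],
 [2.25, 4]]


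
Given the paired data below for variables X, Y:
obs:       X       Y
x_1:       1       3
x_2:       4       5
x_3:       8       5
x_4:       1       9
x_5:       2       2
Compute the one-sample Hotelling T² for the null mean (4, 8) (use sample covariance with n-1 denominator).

Step 1 — sample mean vector:
  mean(X) = (1 + 4 + 8 + 1 + 2) / 5 = 16/5 = 3.2
  mean(Y) = (3 + 5 + 5 + 9 + 2) / 5 = 24/5 = 4.8
  x̄ = (3.2, 4.8),  deviation x̄ - mu_0 = (3.2, 4.8) - (4, 8) = (-0.8, -3.2).

Step 2 — sample covariance matrix, S[i,j] = (1/(n-1)) · Σ_k (x_{k,i} - mean_i) · (x_{k,j} - mean_j), divisor n-1 = 4:
  S[X,X] = ((-2.2)·(-2.2) + (0.8)·(0.8) + (4.8)·(4.8) + (-2.2)·(-2.2) + (-1.2)·(-1.2)) / 4 = 34.8/4 = 8.7
  S[X,Y] = ((-2.2)·(-1.8) + (0.8)·(0.2) + (4.8)·(0.2) + (-2.2)·(4.2) + (-1.2)·(-2.8)) / 4 = -0.8/4 = -0.2
  S[Y,Y] = ((-1.8)·(-1.8) + (0.2)·(0.2) + (0.2)·(0.2) + (4.2)·(4.2) + (-2.8)·(-2.8)) / 4 = 28.8/4 = 7.2
  S = [[8.7, -0.2],
 [-0.2, 7.2]].

Step 3 — invert S. det(S) = 8.7·7.2 - (-0.2)² = 62.6.
  S^{-1} = (1/det) · [[d, -b], [-b, a]] = [[0.115, 0.0032],
 [0.0032, 0.139]].

Step 4 — quadratic form (x̄ - mu_0)^T · S^{-1} · (x̄ - mu_0):
  S^{-1} · (x̄ - mu_0) = (-0.1022, -0.4473),
  (x̄ - mu_0)^T · [...] = (-0.8)·(-0.1022) + (-3.2)·(-0.4473) = 1.5131.

Step 5 — scale by n: T² = 5 · 1.5131 = 7.5655.

T² ≈ 7.5655


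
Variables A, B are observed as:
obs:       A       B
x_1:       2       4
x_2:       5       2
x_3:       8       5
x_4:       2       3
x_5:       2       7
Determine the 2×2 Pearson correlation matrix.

Step 1 — column means:
  mean(A) = (2 + 5 + 8 + 2 + 2) / 5 = 19/5 = 3.8
  mean(B) = (4 + 2 + 5 + 3 + 7) / 5 = 21/5 = 4.2

Step 2 — sample variances and covariances s[i,j] = (1/(n-1)) · Σ_k (x_{k,i} - mean_i) · (x_{k,j} - mean_j), with n-1 = 4:
  s[A,A] = ((-1.8)·(-1.8) + (1.2)·(1.2) + (4.2)·(4.2) + (-1.8)·(-1.8) + (-1.8)·(-1.8)) / 4 = 28.8/4 = 7.2
  s[A,B] = ((-1.8)·(-0.2) + (1.2)·(-2.2) + (4.2)·(0.8) + (-1.8)·(-1.2) + (-1.8)·(2.8)) / 4 = -1.8/4 = -0.45
  s[B,B] = ((-0.2)·(-0.2) + (-2.2)·(-2.2) + (0.8)·(0.8) + (-1.2)·(-1.2) + (2.8)·(2.8)) / 4 = 14.8/4 = 3.7
  Sample standard deviations s_i = √(s[i,i]):
  s(A) = √(7.2) = 2.6833
  s(B) = √(3.7) = 1.9235

Step 3 — r_{ij} = s_{ij} / (s_i · s_j):
  r[A,A] = 1 (diagonal).
  r[A,B] = -0.45 / (2.6833 · 1.9235) = -0.45 / 5.1614 = -0.0872
  r[B,B] = 1 (diagonal).

R is symmetric with unit diagonal. Assembling:

R = [[1, -0.0872],
 [-0.0872, 1]]


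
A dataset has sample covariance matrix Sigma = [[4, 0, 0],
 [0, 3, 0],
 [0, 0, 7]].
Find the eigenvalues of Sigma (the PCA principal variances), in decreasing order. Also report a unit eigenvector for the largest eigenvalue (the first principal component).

Step 1 — characteristic polynomial p(λ) = det(λI - Sigma) = λ³ - tr·λ² + c_1·λ - det, where tr = trace, c_1 = sum of the principal 2×2 minors, det = det(Sigma):
  tr = 4 + 3 + 7 = 14,
  c_1 = (4·3 - (0)²) + (4·7 - (0)²) + (3·7 - (0)²) = 12 + 28 + 21 = 61,
  det = 4·(3·7 - (0)²) - (0)·((0)·7 - (0)·(0)) + (0)·((0)·(0) - 3·(0)) = 4·(21) - (0)·(0) + (0)·(0) = 84.
  So p(λ) = λ³ - 14λ² + 61λ - 84.
Step 2 — look for an integer root (rational root theorem: any rational root is an integer divisor of 84). Testing λ = 3:
  p(3) = 27 - 126 + 183 - 84 = 0  ✓
  Dividing out (λ - 3): p(λ) = (λ - 3)(λ² - 11λ + 28).
Step 3 — remaining eigenvalues from the quadratic λ² - 11λ + 28 = 0:
  Δ = 11² - 4·28 = 121 - 112 = 9,  λ = (11 ± √9)/2 = (11 ± 3)/2 = 7 or 4.
  Sorted: λ_1 = 7,  λ_2 = 4,  λ_3 = 3  (check: sum = 14 = tr ✓).

Step 4 — unit eigenvector for λ_1 = 7: v spans the null space of (Sigma - λ_1 I), whose rows are
  r_1 = (-3, 0, 0),  r_2 = (0, -4, 0),  r_3 = (0, 0, 0).
  v is orthogonal to every row, so take v ∝ r_1 × r_2 = ((0)·(0) - (0)·(-4), (0)·(0) - (-3)·(0), (-3)·(-4) - (0)·(0)) = (0, 0, 12).
  Rescale (divide by 12): u = (0, 0, 1).
  ||u|| = √((0)² + (0)² + (1)²) = √(1) = 1,  v_1 = u/||u|| ≈ (0, 0, 1) (||v_1|| = 1).

λ_1 = 7,  λ_2 = 4,  λ_3 = 3;  v_1 ≈ (0, 0, 1)


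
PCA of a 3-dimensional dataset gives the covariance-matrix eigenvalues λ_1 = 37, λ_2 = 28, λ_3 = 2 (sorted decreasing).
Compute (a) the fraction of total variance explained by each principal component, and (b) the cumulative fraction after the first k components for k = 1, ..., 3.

Step 1 — total variance = trace(Sigma) = Σ λ_i = 37 + 28 + 2 = 67.

Step 2 — fraction explained by component i = λ_i / Σ λ:
  PC1: 37/67 = 0.5522
  PC2: 28/67 = 0.4179
  PC3: 2/67 = 0.0299

Step 3 — cumulative fraction after k components = (λ_1 + ... + λ_k) / Σ λ:
  k = 1: 37/67 = 0.5522
  k = 2: (37 + 28)/67 = 65/67 = 0.9701
  k = 3: (37 + 28 + 2)/67 = 67/67 = 1

Summary (fraction, with percent):

explained: PC1 0.5522 (55.22%), PC2 0.4179 (41.79%), PC3 0.0299 (2.99%);  cumulative: 0.5522, 0.9701, 1


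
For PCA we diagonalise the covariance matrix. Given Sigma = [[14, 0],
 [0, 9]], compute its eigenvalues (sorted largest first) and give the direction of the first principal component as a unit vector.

Step 1 — characteristic polynomial of 2×2 Sigma:
  det(Sigma - λI) = λ² - trace · λ + det = 0.
  trace = 14 + 9 = 23, det = 14·9 - (0)² = 126.
Step 2 — discriminant:
  Δ = trace² - 4·det = 529 - 504 = 25.
Step 3 — eigenvalues:
  λ = (trace ± √Δ)/2 = (23 ± 5)/2,
  λ_1 = 14,  λ_2 = 9.

Step 4 — unit eigenvector for λ_1: Sigma is diagonal, so its eigenvectors are the coordinate axes. λ_1 = 14 is the diagonal entry on the first coordinate axis, hence
  v_1 = (1, 0) (||v_1|| = 1).

λ_1 = 14,  λ_2 = 9;  v_1 ≈ (1, 0)


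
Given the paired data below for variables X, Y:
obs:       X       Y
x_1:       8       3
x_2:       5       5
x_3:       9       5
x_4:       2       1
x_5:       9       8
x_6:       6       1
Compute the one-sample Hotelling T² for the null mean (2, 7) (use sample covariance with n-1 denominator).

Step 1 — sample mean vector:
  mean(X) = (8 + 5 + 9 + 2 + 9 + 6) / 6 = 39/6 = 6.5
  mean(Y) = (3 + 5 + 5 + 1 + 8 + 1) / 6 = 23/6 = 3.8333
  x̄ = (6.5, 3.8333),  deviation x̄ - mu_0 = (6.5, 3.8333) - (2, 7) = (4.5, -3.1667).

Step 2 — sample covariance matrix, S[i,j] = (1/(n-1)) · Σ_k (x_{k,i} - mean_i) · (x_{k,j} - mean_j), divisor n-1 = 5:
  S[X,X] = ((1.5)·(1.5) + (-1.5)·(-1.5) + (2.5)·(2.5) + (-4.5)·(-4.5) + (2.5)·(2.5) + (-0.5)·(-0.5)) / 5 = 37.5/5 = 7.5
  S[X,Y] = ((1.5)·(-0.8333) + (-1.5)·(1.1667) + (2.5)·(1.1667) + (-4.5)·(-2.8333) + (2.5)·(4.1667) + (-0.5)·(-2.8333)) / 5 = 24.5/5 = 4.9
  S[Y,Y] = ((-0.8333)·(-0.8333) + (1.1667)·(1.1667) + (1.1667)·(1.1667) + (-2.8333)·(-2.8333) + (4.1667)·(4.1667) + (-2.8333)·(-2.8333)) / 5 = 36.8333/5 = 7.3667
  S = [[7.5, 4.9],
 [4.9, 7.3667]].

Step 3 — invert S. det(S) = 7.5·7.3667 - (4.9)² = 31.24.
  S^{-1} = (1/det) · [[d, -b], [-b, a]] = [[0.2358, -0.1569],
 [-0.1569, 0.2401]].

Step 4 — quadratic form (x̄ - mu_0)^T · S^{-1} · (x̄ - mu_0):
  S^{-1} · (x̄ - mu_0) = (1.5578, -1.4661),
  (x̄ - mu_0)^T · [...] = (4.5)·(1.5578) + (-3.1667)·(-1.4661) = 11.6528.

Step 5 — scale by n: T² = 6 · 11.6528 = 69.9168.

T² ≈ 69.9168


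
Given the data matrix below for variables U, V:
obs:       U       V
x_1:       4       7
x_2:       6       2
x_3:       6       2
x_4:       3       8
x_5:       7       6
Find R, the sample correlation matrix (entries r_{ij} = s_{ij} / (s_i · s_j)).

Step 1 — column means:
  mean(U) = (4 + 6 + 6 + 3 + 7) / 5 = 26/5 = 5.2
  mean(V) = (7 + 2 + 2 + 8 + 6) / 5 = 25/5 = 5

Step 2 — sample variances and covariances s[i,j] = (1/(n-1)) · Σ_k (x_{k,i} - mean_i) · (x_{k,j} - mean_j), with n-1 = 4:
  s[U,U] = ((-1.2)·(-1.2) + (0.8)·(0.8) + (0.8)·(0.8) + (-2.2)·(-2.2) + (1.8)·(1.8)) / 4 = 10.8/4 = 2.7
  s[U,V] = ((-1.2)·(2) + (0.8)·(-3) + (0.8)·(-3) + (-2.2)·(3) + (1.8)·(1)) / 4 = -12/4 = -3
  s[V,V] = ((2)·(2) + (-3)·(-3) + (-3)·(-3) + (3)·(3) + (1)·(1)) / 4 = 32/4 = 8
  Sample standard deviations s_i = √(s[i,i]):
  s(U) = √(2.7) = 1.6432
  s(V) = √(8) = 2.8284

Step 3 — r_{ij} = s_{ij} / (s_i · s_j):
  r[U,U] = 1 (diagonal).
  r[U,V] = -3 / (1.6432 · 2.8284) = -3 / 4.6476 = -0.6455
  r[V,V] = 1 (diagonal).

R is symmetric with unit diagonal. Assembling:

R = [[1, -0.6455],
 [-0.6455, 1]]


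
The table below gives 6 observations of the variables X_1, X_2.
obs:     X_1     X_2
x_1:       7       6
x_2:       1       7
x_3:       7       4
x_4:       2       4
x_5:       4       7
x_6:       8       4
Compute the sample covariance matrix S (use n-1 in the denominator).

Step 1 — column means:
  mean(X_1) = (7 + 1 + 7 + 2 + 4 + 8) / 6 = 29/6 = 4.8333
  mean(X_2) = (6 + 7 + 4 + 4 + 7 + 4) / 6 = 32/6 = 5.3333

Step 2 — sample covariance S[i,j] = (1/(n-1)) · Σ_k (x_{k,i} - mean_i) · (x_{k,j} - mean_j), with n-1 = 5.
  S[X_1,X_1] = ((2.1667)·(2.1667) + (-3.8333)·(-3.8333) + (2.1667)·(2.1667) + (-2.8333)·(-2.8333) + (-0.8333)·(-0.8333) + (3.1667)·(3.1667)) / 5 = 42.8333/5 = 8.5667
  S[X_1,X_2] = ((2.1667)·(0.6667) + (-3.8333)·(1.6667) + (2.1667)·(-1.3333) + (-2.8333)·(-1.3333) + (-0.8333)·(1.6667) + (3.1667)·(-1.3333)) / 5 = -9.6667/5 = -1.9333
  S[X_2,X_2] = ((0.6667)·(0.6667) + (1.6667)·(1.6667) + (-1.3333)·(-1.3333) + (-1.3333)·(-1.3333) + (1.6667)·(1.6667) + (-1.3333)·(-1.3333)) / 5 = 11.3333/5 = 2.2667

S is symmetric (S[j,i] = S[i,j]). Assembling:

S = [[8.5667, -1.9333],
 [-1.9333, 2.2667]]


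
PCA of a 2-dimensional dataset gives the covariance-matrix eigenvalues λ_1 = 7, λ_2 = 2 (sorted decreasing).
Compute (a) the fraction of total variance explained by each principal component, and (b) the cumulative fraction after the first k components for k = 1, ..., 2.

Step 1 — total variance = trace(Sigma) = Σ λ_i = 7 + 2 = 9.

Step 2 — fraction explained by component i = λ_i / Σ λ:
  PC1: 7/9 = 0.7778
  PC2: 2/9 = 0.2222

Step 3 — cumulative fraction after k components = (λ_1 + ... + λ_k) / Σ λ:
  k = 1: 7/9 = 0.7778
  k = 2: (7 + 2)/9 = 9/9 = 1

Summary (fraction, with percent):

explained: PC1 0.7778 (77.78%), PC2 0.2222 (22.22%);  cumulative: 0.7778, 1


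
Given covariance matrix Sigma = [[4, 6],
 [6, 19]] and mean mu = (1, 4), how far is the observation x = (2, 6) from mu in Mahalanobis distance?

Step 1 — centre the observation: (x - mu) = (1, 2).

Step 2 — invert Sigma. det(Sigma) = 4·19 - (6)² = 40.
  Sigma^{-1} = (1/det) · [[d, -b], [-b, a]] = [[0.475, -0.15],
 [-0.15, 0.1]].

Step 3 — form the quadratic (x - mu)^T · Sigma^{-1} · (x - mu):
  Sigma^{-1} · (x - mu) = (0.175, 0.05).
  (x - mu)^T · [Sigma^{-1} · (x - mu)] = (1)·(0.175) + (2)·(0.05) = 0.275.

Step 4 — take square root: d = √(0.275) ≈ 0.5244.

d(x, mu) = √(0.275) ≈ 0.5244


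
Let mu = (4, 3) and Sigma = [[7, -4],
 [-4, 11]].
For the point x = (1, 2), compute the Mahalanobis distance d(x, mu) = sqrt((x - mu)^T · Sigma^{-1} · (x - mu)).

Step 1 — centre the observation: (x - mu) = (-3, -1).

Step 2 — invert Sigma. det(Sigma) = 7·11 - (-4)² = 61.
  Sigma^{-1} = (1/det) · [[d, -b], [-b, a]] = [[0.1803, 0.0656],
 [0.0656, 0.1148]].

Step 3 — form the quadratic (x - mu)^T · Sigma^{-1} · (x - mu):
  Sigma^{-1} · (x - mu) = (-0.6066, -0.3115).
  (x - mu)^T · [Sigma^{-1} · (x - mu)] = (-3)·(-0.6066) + (-1)·(-0.3115) = 2.1311.

Step 4 — take square root: d = √(2.1311) ≈ 1.4598.

d(x, mu) = √(2.1311) ≈ 1.4598


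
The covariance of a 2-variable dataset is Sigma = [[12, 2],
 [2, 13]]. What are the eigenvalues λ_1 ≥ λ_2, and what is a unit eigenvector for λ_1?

Step 1 — characteristic polynomial of 2×2 Sigma:
  det(Sigma - λI) = λ² - trace · λ + det = 0.
  trace = 12 + 13 = 25, det = 12·13 - (2)² = 152.
Step 2 — discriminant:
  Δ = trace² - 4·det = 625 - 608 = 17.
Step 3 — eigenvalues:
  λ = (trace ± √Δ)/2 = (25 ± 4.1231)/2,
  λ_1 = 14.5616,  λ_2 = 10.4384.

Step 4 — unit eigenvector for λ_1: solve (Sigma - λ_1 I)v = 0. First row:
  (12 - 14.5616)·v_x + (2)·v_y = 0, i.e. (-2.5616)·v_x + (2)·v_y = 0,
  so v ∝ (b, λ_1 - a) = (2, 2.5616) = u.
  ||u|| = √((2)² + (2.5616)²) = √(10.5616) ≈ 3.2499,
  v_1 = u/||u|| ≈ (0.6154, 0.7882) (||v_1|| = 1).

λ_1 = 14.5616,  λ_2 = 10.4384;  v_1 ≈ (0.6154, 0.7882)


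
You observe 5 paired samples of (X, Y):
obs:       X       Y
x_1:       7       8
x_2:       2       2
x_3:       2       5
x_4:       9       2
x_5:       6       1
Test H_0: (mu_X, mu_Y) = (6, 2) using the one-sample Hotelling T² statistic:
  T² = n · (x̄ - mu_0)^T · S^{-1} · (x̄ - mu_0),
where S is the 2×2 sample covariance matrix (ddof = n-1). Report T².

Step 1 — sample mean vector:
  mean(X) = (7 + 2 + 2 + 9 + 6) / 5 = 26/5 = 5.2
  mean(Y) = (8 + 2 + 5 + 2 + 1) / 5 = 18/5 = 3.6
  x̄ = (5.2, 3.6),  deviation x̄ - mu_0 = (5.2, 3.6) - (6, 2) = (-0.8, 1.6).

Step 2 — sample covariance matrix, S[i,j] = (1/(n-1)) · Σ_k (x_{k,i} - mean_i) · (x_{k,j} - mean_j), divisor n-1 = 4:
  S[X,X] = ((1.8)·(1.8) + (-3.2)·(-3.2) + (-3.2)·(-3.2) + (3.8)·(3.8) + (0.8)·(0.8)) / 4 = 38.8/4 = 9.7
  S[X,Y] = ((1.8)·(4.4) + (-3.2)·(-1.6) + (-3.2)·(1.4) + (3.8)·(-1.6) + (0.8)·(-2.6)) / 4 = 0.4/4 = 0.1
  S[Y,Y] = ((4.4)·(4.4) + (-1.6)·(-1.6) + (1.4)·(1.4) + (-1.6)·(-1.6) + (-2.6)·(-2.6)) / 4 = 33.2/4 = 8.3
  S = [[9.7, 0.1],
 [0.1, 8.3]].

Step 3 — invert S. det(S) = 9.7·8.3 - (0.1)² = 80.5.
  S^{-1} = (1/det) · [[d, -b], [-b, a]] = [[0.1031, -0.0012],
 [-0.0012, 0.1205]].

Step 4 — quadratic form (x̄ - mu_0)^T · S^{-1} · (x̄ - mu_0):
  S^{-1} · (x̄ - mu_0) = (-0.0845, 0.1938),
  (x̄ - mu_0)^T · [...] = (-0.8)·(-0.0845) + (1.6)·(0.1938) = 0.3776.

Step 5 — scale by n: T² = 5 · 0.3776 = 1.8882.

T² ≈ 1.8882


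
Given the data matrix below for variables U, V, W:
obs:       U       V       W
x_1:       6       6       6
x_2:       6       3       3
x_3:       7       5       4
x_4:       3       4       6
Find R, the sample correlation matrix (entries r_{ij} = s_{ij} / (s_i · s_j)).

Step 1 — column means:
  mean(U) = (6 + 6 + 7 + 3) / 4 = 22/4 = 5.5
  mean(V) = (6 + 3 + 5 + 4) / 4 = 18/4 = 4.5
  mean(W) = (6 + 3 + 4 + 6) / 4 = 19/4 = 4.75

Step 2 — sample variances and covariances s[i,j] = (1/(n-1)) · Σ_k (x_{k,i} - mean_i) · (x_{k,j} - mean_j), with n-1 = 3:
  s[U,U] = ((0.5)·(0.5) + (0.5)·(0.5) + (1.5)·(1.5) + (-2.5)·(-2.5)) / 3 = 9/3 = 3
  s[U,V] = ((0.5)·(1.5) + (0.5)·(-1.5) + (1.5)·(0.5) + (-2.5)·(-0.5)) / 3 = 2/3 = 0.6667
  s[U,W] = ((0.5)·(1.25) + (0.5)·(-1.75) + (1.5)·(-0.75) + (-2.5)·(1.25)) / 3 = -4.5/3 = -1.5
  s[V,V] = ((1.5)·(1.5) + (-1.5)·(-1.5) + (0.5)·(0.5) + (-0.5)·(-0.5)) / 3 = 5/3 = 1.6667
  s[V,W] = ((1.5)·(1.25) + (-1.5)·(-1.75) + (0.5)·(-0.75) + (-0.5)·(1.25)) / 3 = 3.5/3 = 1.1667
  s[W,W] = ((1.25)·(1.25) + (-1.75)·(-1.75) + (-0.75)·(-0.75) + (1.25)·(1.25)) / 3 = 6.75/3 = 2.25
  Sample standard deviations s_i = √(s[i,i]):
  s(U) = √(3) = 1.7321
  s(V) = √(1.6667) = 1.291
  s(W) = √(2.25) = 1.5

Step 3 — r_{ij} = s_{ij} / (s_i · s_j):
  r[U,U] = 1 (diagonal).
  r[U,V] = 0.6667 / (1.7321 · 1.291) = 0.6667 / 2.2361 = 0.2981
  r[U,W] = -1.5 / (1.7321 · 1.5) = -1.5 / 2.5981 = -0.5774
  r[V,V] = 1 (diagonal).
  r[V,W] = 1.1667 / (1.291 · 1.5) = 1.1667 / 1.9365 = 0.6025
  r[W,W] = 1 (diagonal).

R is symmetric with unit diagonal. Assembling:

R = [[1, 0.2981, -0.5774],
 [0.2981, 1, 0.6025],
 [-0.5774, 0.6025, 1]]


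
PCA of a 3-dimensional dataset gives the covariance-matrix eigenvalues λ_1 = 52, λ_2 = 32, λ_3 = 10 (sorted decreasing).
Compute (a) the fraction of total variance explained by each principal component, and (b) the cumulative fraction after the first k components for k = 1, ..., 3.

Step 1 — total variance = trace(Sigma) = Σ λ_i = 52 + 32 + 10 = 94.

Step 2 — fraction explained by component i = λ_i / Σ λ:
  PC1: 52/94 = 0.5532
  PC2: 32/94 = 0.3404
  PC3: 10/94 = 0.1064

Step 3 — cumulative fraction after k components = (λ_1 + ... + λ_k) / Σ λ:
  k = 1: 52/94 = 0.5532
  k = 2: (52 + 32)/94 = 84/94 = 0.8936
  k = 3: (52 + 32 + 10)/94 = 94/94 = 1

Summary (fraction, with percent):

explained: PC1 0.5532 (55.32%), PC2 0.3404 (34.04%), PC3 0.1064 (10.64%);  cumulative: 0.5532, 0.8936, 1


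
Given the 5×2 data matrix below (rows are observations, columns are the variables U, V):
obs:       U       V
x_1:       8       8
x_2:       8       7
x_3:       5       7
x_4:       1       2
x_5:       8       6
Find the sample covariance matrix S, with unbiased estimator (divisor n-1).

Step 1 — column means:
  mean(U) = (8 + 8 + 5 + 1 + 8) / 5 = 30/5 = 6
  mean(V) = (8 + 7 + 7 + 2 + 6) / 5 = 30/5 = 6

Step 2 — sample covariance S[i,j] = (1/(n-1)) · Σ_k (x_{k,i} - mean_i) · (x_{k,j} - mean_j), with n-1 = 4.
  S[U,U] = ((2)·(2) + (2)·(2) + (-1)·(-1) + (-5)·(-5) + (2)·(2)) / 4 = 38/4 = 9.5
  S[U,V] = ((2)·(2) + (2)·(1) + (-1)·(1) + (-5)·(-4) + (2)·(0)) / 4 = 25/4 = 6.25
  S[V,V] = ((2)·(2) + (1)·(1) + (1)·(1) + (-4)·(-4) + (0)·(0)) / 4 = 22/4 = 5.5

S is symmetric (S[j,i] = S[i,j]). Assembling:

S = [[9.5, 6.25],
 [6.25, 5.5]]


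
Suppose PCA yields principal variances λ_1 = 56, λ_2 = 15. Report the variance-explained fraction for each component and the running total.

Step 1 — total variance = trace(Sigma) = Σ λ_i = 56 + 15 = 71.

Step 2 — fraction explained by component i = λ_i / Σ λ:
  PC1: 56/71 = 0.7887
  PC2: 15/71 = 0.2113

Step 3 — cumulative fraction after k components = (λ_1 + ... + λ_k) / Σ λ:
  k = 1: 56/71 = 0.7887
  k = 2: (56 + 15)/71 = 71/71 = 1

Summary (fraction, with percent):

explained: PC1 0.7887 (78.87%), PC2 0.2113 (21.13%);  cumulative: 0.7887, 1


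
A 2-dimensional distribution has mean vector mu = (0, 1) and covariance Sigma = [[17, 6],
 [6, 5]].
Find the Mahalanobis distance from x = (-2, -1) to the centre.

Step 1 — centre the observation: (x - mu) = (-2, -2).

Step 2 — invert Sigma. det(Sigma) = 17·5 - (6)² = 49.
  Sigma^{-1} = (1/det) · [[d, -b], [-b, a]] = [[0.102, -0.1224],
 [-0.1224, 0.3469]].

Step 3 — form the quadratic (x - mu)^T · Sigma^{-1} · (x - mu):
  Sigma^{-1} · (x - mu) = (0.0408, -0.449).
  (x - mu)^T · [Sigma^{-1} · (x - mu)] = (-2)·(0.0408) + (-2)·(-0.449) = 0.8163.

Step 4 — take square root: d = √(0.8163) ≈ 0.9035.

d(x, mu) = √(0.8163) ≈ 0.9035


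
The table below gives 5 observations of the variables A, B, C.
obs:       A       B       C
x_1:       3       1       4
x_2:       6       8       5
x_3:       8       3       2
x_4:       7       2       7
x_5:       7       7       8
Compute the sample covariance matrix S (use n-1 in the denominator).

Step 1 — column means:
  mean(A) = (3 + 6 + 8 + 7 + 7) / 5 = 31/5 = 6.2
  mean(B) = (1 + 8 + 3 + 2 + 7) / 5 = 21/5 = 4.2
  mean(C) = (4 + 5 + 2 + 7 + 8) / 5 = 26/5 = 5.2

Step 2 — sample covariance S[i,j] = (1/(n-1)) · Σ_k (x_{k,i} - mean_i) · (x_{k,j} - mean_j), with n-1 = 4.
  S[A,A] = ((-3.2)·(-3.2) + (-0.2)·(-0.2) + (1.8)·(1.8) + (0.8)·(0.8) + (0.8)·(0.8)) / 4 = 14.8/4 = 3.7
  S[A,B] = ((-3.2)·(-3.2) + (-0.2)·(3.8) + (1.8)·(-1.2) + (0.8)·(-2.2) + (0.8)·(2.8)) / 4 = 7.8/4 = 1.95
  S[A,C] = ((-3.2)·(-1.2) + (-0.2)·(-0.2) + (1.8)·(-3.2) + (0.8)·(1.8) + (0.8)·(2.8)) / 4 = 1.8/4 = 0.45
  S[B,B] = ((-3.2)·(-3.2) + (3.8)·(3.8) + (-1.2)·(-1.2) + (-2.2)·(-2.2) + (2.8)·(2.8)) / 4 = 38.8/4 = 9.7
  S[B,C] = ((-3.2)·(-1.2) + (3.8)·(-0.2) + (-1.2)·(-3.2) + (-2.2)·(1.8) + (2.8)·(2.8)) / 4 = 10.8/4 = 2.7
  S[C,C] = ((-1.2)·(-1.2) + (-0.2)·(-0.2) + (-3.2)·(-3.2) + (1.8)·(1.8) + (2.8)·(2.8)) / 4 = 22.8/4 = 5.7

S is symmetric (S[j,i] = S[i,j]). Assembling:

S = [[3.7, 1.95, 0.45],
 [1.95, 9.7, 2.7],
 [0.45, 2.7, 5.7]]


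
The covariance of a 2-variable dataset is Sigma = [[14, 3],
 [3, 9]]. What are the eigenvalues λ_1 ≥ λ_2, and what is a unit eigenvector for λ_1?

Step 1 — characteristic polynomial of 2×2 Sigma:
  det(Sigma - λI) = λ² - trace · λ + det = 0.
  trace = 14 + 9 = 23, det = 14·9 - (3)² = 117.
Step 2 — discriminant:
  Δ = trace² - 4·det = 529 - 468 = 61.
Step 3 — eigenvalues:
  λ = (trace ± √Δ)/2 = (23 ± 7.8102)/2,
  λ_1 = 15.4051,  λ_2 = 7.5949.

Step 4 — unit eigenvector for λ_1: solve (Sigma - λ_1 I)v = 0. First row:
  (14 - 15.4051)·v_x + (3)·v_y = 0, i.e. (-1.4051)·v_x + (3)·v_y = 0,
  so v ∝ (b, λ_1 - a) = (3, 1.4051) = u.
  ||u|| = √((3)² + (1.4051)²) = √(10.9744) ≈ 3.3128,
  v_1 = u/||u|| ≈ (0.9056, 0.4242) (||v_1|| = 1).

λ_1 = 15.4051,  λ_2 = 7.5949;  v_1 ≈ (0.9056, 0.4242)


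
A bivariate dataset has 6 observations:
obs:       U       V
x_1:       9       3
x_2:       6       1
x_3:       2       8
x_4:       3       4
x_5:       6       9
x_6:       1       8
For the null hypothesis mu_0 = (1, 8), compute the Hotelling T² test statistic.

Step 1 — sample mean vector:
  mean(U) = (9 + 6 + 2 + 3 + 6 + 1) / 6 = 27/6 = 4.5
  mean(V) = (3 + 1 + 8 + 4 + 9 + 8) / 6 = 33/6 = 5.5
  x̄ = (4.5, 5.5),  deviation x̄ - mu_0 = (4.5, 5.5) - (1, 8) = (3.5, -2.5).

Step 2 — sample covariance matrix, S[i,j] = (1/(n-1)) · Σ_k (x_{k,i} - mean_i) · (x_{k,j} - mean_j), divisor n-1 = 5:
  S[U,U] = ((4.5)·(4.5) + (1.5)·(1.5) + (-2.5)·(-2.5) + (-1.5)·(-1.5) + (1.5)·(1.5) + (-3.5)·(-3.5)) / 5 = 45.5/5 = 9.1
  S[U,V] = ((4.5)·(-2.5) + (1.5)·(-4.5) + (-2.5)·(2.5) + (-1.5)·(-1.5) + (1.5)·(3.5) + (-3.5)·(2.5)) / 5 = -25.5/5 = -5.1
  S[V,V] = ((-2.5)·(-2.5) + (-4.5)·(-4.5) + (2.5)·(2.5) + (-1.5)·(-1.5) + (3.5)·(3.5) + (2.5)·(2.5)) / 5 = 53.5/5 = 10.7
  S = [[9.1, -5.1],
 [-5.1, 10.7]].

Step 3 — invert S. det(S) = 9.1·10.7 - (-5.1)² = 71.36.
  S^{-1} = (1/det) · [[d, -b], [-b, a]] = [[0.1499, 0.0715],
 [0.0715, 0.1275]].

Step 4 — quadratic form (x̄ - mu_0)^T · S^{-1} · (x̄ - mu_0):
  S^{-1} · (x̄ - mu_0) = (0.3461, -0.0687),
  (x̄ - mu_0)^T · [...] = (3.5)·(0.3461) + (-2.5)·(-0.0687) = 1.3831.

Step 5 — scale by n: T² = 6 · 1.3831 = 8.2988.

T² ≈ 8.2988


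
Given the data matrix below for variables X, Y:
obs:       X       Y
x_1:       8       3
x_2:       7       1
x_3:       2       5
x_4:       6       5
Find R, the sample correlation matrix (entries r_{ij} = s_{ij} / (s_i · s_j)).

Step 1 — column means:
  mean(X) = (8 + 7 + 2 + 6) / 4 = 23/4 = 5.75
  mean(Y) = (3 + 1 + 5 + 5) / 4 = 14/4 = 3.5

Step 2 — sample variances and covariances s[i,j] = (1/(n-1)) · Σ_k (x_{k,i} - mean_i) · (x_{k,j} - mean_j), with n-1 = 3:
  s[X,X] = ((2.25)·(2.25) + (1.25)·(1.25) + (-3.75)·(-3.75) + (0.25)·(0.25)) / 3 = 20.75/3 = 6.9167
  s[X,Y] = ((2.25)·(-0.5) + (1.25)·(-2.5) + (-3.75)·(1.5) + (0.25)·(1.5)) / 3 = -9.5/3 = -3.1667
  s[Y,Y] = ((-0.5)·(-0.5) + (-2.5)·(-2.5) + (1.5)·(1.5) + (1.5)·(1.5)) / 3 = 11/3 = 3.6667
  Sample standard deviations s_i = √(s[i,i]):
  s(X) = √(6.9167) = 2.63
  s(Y) = √(3.6667) = 1.9149

Step 3 — r_{ij} = s_{ij} / (s_i · s_j):
  r[X,X] = 1 (diagonal).
  r[X,Y] = -3.1667 / (2.63 · 1.9149) = -3.1667 / 5.036 = -0.6288
  r[Y,Y] = 1 (diagonal).

R is symmetric with unit diagonal. Assembling:

R = [[1, -0.6288],
 [-0.6288, 1]]
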